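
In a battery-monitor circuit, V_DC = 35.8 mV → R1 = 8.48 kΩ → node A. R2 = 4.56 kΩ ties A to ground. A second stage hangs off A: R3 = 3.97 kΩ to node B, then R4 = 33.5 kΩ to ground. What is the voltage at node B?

V_B ≈ 10.4 mV

Looking into the second stage from A: R3 + R4 = 37.47 kΩ appears in parallel with R2.
R2 ‖ (R3+R4) = 4.065 kΩ.
So V_A = 35.8 × 0.3240 = 11.60 mV.
Then the unloaded second divider: V_B = V_A × R4/(R3+R4) = 11.60 × 0.8940 = 10.37 mV.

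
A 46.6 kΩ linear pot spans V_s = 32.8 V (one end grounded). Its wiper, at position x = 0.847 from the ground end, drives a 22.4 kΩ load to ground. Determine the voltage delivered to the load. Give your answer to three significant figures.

V_out ≈ 21.9 V

Split the track: R_lower = x·R_p = 39.47 kΩ, R_upper = (1−x)·R_p = 7.130 kΩ.
(x·R_p) ‖ R_L = 14.29 kΩ.
Then V_out = V_s · 14.29/(7.130 + 14.29) = 21.88 V.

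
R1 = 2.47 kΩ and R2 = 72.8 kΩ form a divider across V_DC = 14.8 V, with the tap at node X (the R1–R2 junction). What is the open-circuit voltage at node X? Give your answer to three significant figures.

Open-circuit (no load on X): V_th = V_DC · R2/(R1 + R2) = 14.8 × 72.8/(2.470 + 72.8) = 14.31 V.

V_th ≈ 14.3 V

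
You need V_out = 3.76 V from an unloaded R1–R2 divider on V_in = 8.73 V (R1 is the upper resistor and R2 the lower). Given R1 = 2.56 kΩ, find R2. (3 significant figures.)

R2 ≈ 1.94 kΩ

The divider ratio is R2/(R1+R2) = 3.76/8.73 = 0.4307.
So R2 = R1 · V_out/(V_in − V_out) = 2.56 × 3.76/(8.73 − 3.76) = 2.56 × 0.7565 = 1.937 kΩ.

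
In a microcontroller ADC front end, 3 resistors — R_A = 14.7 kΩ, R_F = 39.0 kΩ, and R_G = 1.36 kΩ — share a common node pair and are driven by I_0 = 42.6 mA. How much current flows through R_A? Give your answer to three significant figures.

ΣG = 1/14.7 + 1/39.0 + 1/1.36 = 0.8290.
By the current-divider rule, I = I_0 · G_k/ΣG = 42.6 × 0.08206 = 3.496 mA.

I ≈ 3.50 mA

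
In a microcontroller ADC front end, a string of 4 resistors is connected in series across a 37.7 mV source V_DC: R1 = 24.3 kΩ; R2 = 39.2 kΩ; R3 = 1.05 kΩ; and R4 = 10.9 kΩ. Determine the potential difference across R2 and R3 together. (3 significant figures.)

V ≈ 20.1 mV

Series total: ΣR = 24.3 + 39.2 + 1.05 + 10.9 = 75.45 kΩ.
R_{R2..R3} = 39.2 + 1.05 = 40.25 kΩ.
Voltage divider: V = V_DC · (40.25 / 75.45) = 37.7 × 0.5335 = 20.11 mV.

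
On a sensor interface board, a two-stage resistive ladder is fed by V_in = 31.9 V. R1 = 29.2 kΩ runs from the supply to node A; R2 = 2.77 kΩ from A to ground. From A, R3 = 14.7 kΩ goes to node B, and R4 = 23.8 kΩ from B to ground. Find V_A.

V_A ≈ 2.59 V

Node A sees R2 in parallel with the series input of stage 2, R3 + R4 = 38.50 kΩ.
Effective lower resistance at A: R2 ‖ 38.50 = 2.584 kΩ.
V_A = 31.9 × 2.584/(29.2 + 2.584) = 2.594 V.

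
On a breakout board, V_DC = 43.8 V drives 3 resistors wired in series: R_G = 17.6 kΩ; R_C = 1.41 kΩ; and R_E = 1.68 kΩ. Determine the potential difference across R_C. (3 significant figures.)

V ≈ 2.98 V

Series total: ΣR = 17.6 + 1.41 + 1.68 = 20.69 kΩ.
Voltage divider: V = V_DC · (1.410 / 20.69) = 43.8 × 0.06815 = 2.985 V.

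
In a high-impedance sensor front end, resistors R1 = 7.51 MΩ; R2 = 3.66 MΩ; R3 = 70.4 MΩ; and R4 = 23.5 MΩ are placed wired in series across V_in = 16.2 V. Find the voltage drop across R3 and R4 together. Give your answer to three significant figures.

V ≈ 14.5 V

Series total: ΣR = 7.51 + 3.66 + 70.4 + 23.5 = 105.1 MΩ.
R_{R3..R4} = 70.4 + 23.5 = 93.90 MΩ.
By the voltage-divider rule, V = 16.2 × 93.90/105.1 = 14.48 V.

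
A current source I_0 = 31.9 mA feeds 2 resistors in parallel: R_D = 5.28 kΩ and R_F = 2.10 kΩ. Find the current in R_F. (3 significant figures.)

For two parallel branches, I_k = I_0 · (other R)/(sum of R).
So I = 31.9 × 5.28/7.380 = 22.82 mA.

I ≈ 22.8 mA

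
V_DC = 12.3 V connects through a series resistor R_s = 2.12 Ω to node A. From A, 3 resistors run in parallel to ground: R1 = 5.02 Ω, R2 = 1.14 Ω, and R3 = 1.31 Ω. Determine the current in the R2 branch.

Combine the parallel branches: R_p = (1/5.02 + 1/1.14 + 1/1.31)⁻¹ = 0.5436 Ω.
V_A by voltage divider: V_A = 12.3 × 0.5436/(2.12 + 0.5436) = 2.510 V.
I(R2) = V_A / R2 = 2.510/1.14 = 2.202 A.

I ≈ 2.20 A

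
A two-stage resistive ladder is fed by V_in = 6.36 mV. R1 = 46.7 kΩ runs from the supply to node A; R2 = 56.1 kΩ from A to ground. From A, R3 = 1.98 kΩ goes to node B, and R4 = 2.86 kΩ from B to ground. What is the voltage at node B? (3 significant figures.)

Looking into the second stage from A: R3 + R4 = 4.840 kΩ appears in parallel with R2.
Effective lower resistance at A: R2 ‖ 4.840 = 4.456 kΩ.
So V_A = 6.36 × 0.08710 = 0.5539 mV.
Then the unloaded second divider: V_B = V_A × R4/(R3+R4) = 0.5539 × 0.5909 = 0.3273 mV.

V_B ≈ 0.327 mV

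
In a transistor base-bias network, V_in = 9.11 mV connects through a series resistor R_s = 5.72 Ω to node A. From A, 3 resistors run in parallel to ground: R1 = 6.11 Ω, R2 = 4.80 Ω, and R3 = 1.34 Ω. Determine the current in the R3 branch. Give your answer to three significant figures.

Equivalent of the parallel group: R_p = 0.8942 Ω.
V_A by voltage divider: V_A = 9.11 × 0.8942/(5.72 + 0.8942) = 1.232 mV.
I(R3) = V_A / R3 = 1.232/1.34 = 0.9192 mA.
(Equivalently: I_total = 1.377 mA, then current-divider fraction G_k/ΣG = 0.6673.)

I ≈ 0.919 mA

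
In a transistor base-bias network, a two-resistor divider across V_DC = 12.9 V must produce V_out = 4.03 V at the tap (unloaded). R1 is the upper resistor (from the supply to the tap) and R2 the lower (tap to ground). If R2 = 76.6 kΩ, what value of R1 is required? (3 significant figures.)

Required fraction k = V_out/V_DC = 0.3124.
R1 = R2·(1/k − 1) = 76.6 × 2.201 = 168.6 kΩ.

R1 ≈ 169 kΩ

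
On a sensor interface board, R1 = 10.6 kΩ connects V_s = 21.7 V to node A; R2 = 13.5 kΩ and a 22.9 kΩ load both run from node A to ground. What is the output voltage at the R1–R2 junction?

V_out ≈ 9.65 V

The load sits in parallel with R2, giving an effective lower resistance R2' = R2·R_L/(R2+R_L) = 8.493 kΩ.
Then V_out = V_s · R2'/(R1 + R2') = 21.7 × 8.493/19.09 = 9.653 V.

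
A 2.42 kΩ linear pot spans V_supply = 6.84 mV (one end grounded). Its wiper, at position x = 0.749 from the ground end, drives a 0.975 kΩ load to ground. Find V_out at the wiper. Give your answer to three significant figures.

Lower segment x·R_p = 1.813 kΩ; upper segment (1−x)·R_p = 0.6074 kΩ.
(x·R_p) ‖ R_L = 0.6340 kΩ.
V_out = 6.84 × 0.6340/(0.6074 + 0.6340) = 3.493 mV.

V_out ≈ 3.49 mV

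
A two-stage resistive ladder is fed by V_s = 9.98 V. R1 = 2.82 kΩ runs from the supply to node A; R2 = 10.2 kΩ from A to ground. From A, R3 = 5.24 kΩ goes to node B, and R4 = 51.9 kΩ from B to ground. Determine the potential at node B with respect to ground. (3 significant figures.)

Node A sees R2 in parallel with the series input of stage 2, R3 + R4 = 57.14 kΩ.
Effective lower resistance at A: R2 ‖ 57.14 = 8.655 kΩ.
V_A = 9.98 × 8.655/(2.82 + 8.655) = 7.527 V.
Then the unloaded second divider: V_B = V_A × R4/(R3+R4) = 7.527 × 0.9083 = 6.837 V.

V_B ≈ 6.84 V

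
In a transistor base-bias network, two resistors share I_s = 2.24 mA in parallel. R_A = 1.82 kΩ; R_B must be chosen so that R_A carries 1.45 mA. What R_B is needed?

Two-branch current divider: I_A = I_s · R_B/(R_A + R_B).
1.45/2.24 = R_B/(R_A + R_B) → R_B = R_A · (0.6473)/(1 − 0.6473) = 1.82 × 1.835 = 3.341 kΩ.

R_B ≈ 3.34 kΩ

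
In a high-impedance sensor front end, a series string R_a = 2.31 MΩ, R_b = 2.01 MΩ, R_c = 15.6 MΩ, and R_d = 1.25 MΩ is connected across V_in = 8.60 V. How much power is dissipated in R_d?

P ≈ 0.206 µW

ΣR = 21.17 MΩ → I = 8.60/21.17 = 0.4062 µA.
V(R_d) = I·R = 0.5078 V; P = V·I = 0.5078 × 0.4062 = 0.2063 µW.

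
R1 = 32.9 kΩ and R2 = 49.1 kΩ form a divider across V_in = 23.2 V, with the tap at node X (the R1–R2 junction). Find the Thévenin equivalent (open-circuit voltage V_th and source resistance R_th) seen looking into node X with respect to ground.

V_th ≈ 13.9 V, R_th ≈ 19.7 kΩ

With X open, the divider is unloaded: V_th = 23.2 × 49.1/82.00 = 13.89 V.
Zeroing V_in shorts the top of R1 to ground, so R_th = R1 ‖ R2 = 19.70 kΩ.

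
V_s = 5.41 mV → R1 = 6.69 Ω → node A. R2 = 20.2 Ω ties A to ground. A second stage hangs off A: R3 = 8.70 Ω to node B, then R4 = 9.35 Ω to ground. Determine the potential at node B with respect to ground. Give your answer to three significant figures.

V_B ≈ 1.65 mV

The second stage (R3 + R4 = 18.05 Ω) loads node A in parallel with R2.
Effective lower resistance at A: R2 ‖ 18.05 = 9.532 Ω.
First divider: V_A = V_s · 9.532/(6.69 + 9.532) = 3.179 mV.
Then the unloaded second divider: V_B = V_A × R4/(R3+R4) = 3.179 × 0.5180 = 1.647 mV.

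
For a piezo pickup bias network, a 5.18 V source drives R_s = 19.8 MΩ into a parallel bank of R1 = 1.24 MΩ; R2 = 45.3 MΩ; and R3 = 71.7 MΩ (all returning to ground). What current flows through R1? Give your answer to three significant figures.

Combine the parallel branches: R_p = (1/1.24 + 1/45.3 + 1/71.7)⁻¹ = 1.187 MΩ.
V_A by voltage divider: V_A = 5.18 × 1.187/(19.8 + 1.187) = 0.2930 V.
I(R1) = V_A / R1 = 0.2930/1.24 = 0.2363 µA.

I ≈ 0.236 µA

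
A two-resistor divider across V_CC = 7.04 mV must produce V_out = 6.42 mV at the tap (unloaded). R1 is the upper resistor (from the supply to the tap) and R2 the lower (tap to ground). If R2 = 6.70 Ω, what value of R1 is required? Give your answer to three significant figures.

Required fraction k = V_out/V_CC = 0.9119.
So R1 = R2 · (V_CC/V_out − 1) = 6.70 × (7.04/6.42 − 1) = 6.70 × 0.09657 = 0.6470 Ω.

R1 ≈ 0.647 Ω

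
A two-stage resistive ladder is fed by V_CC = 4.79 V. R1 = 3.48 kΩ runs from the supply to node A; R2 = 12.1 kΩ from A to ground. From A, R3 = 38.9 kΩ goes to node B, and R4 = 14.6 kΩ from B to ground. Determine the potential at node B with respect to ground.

The second stage (R3 + R4 = 53.50 kΩ) loads node A in parallel with R2.
Effective lower resistance at A: R2 ‖ 53.50 = 9.868 kΩ.
So V_A = 4.79 × 0.7393 = 3.541 V.
Then the unloaded second divider: V_B = V_A × R4/(R3+R4) = 3.541 × 0.2729 = 0.9664 V.

V_B ≈ 0.966 V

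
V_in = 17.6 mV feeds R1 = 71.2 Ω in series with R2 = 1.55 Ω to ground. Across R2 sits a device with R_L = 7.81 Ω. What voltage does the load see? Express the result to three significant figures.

V_out ≈ 0.314 mV

R2 ‖ R_L = (1.55 × 7.81)/(1.55 + 7.81) = 1.293 Ω.
Then V_out = V_in · R2'/(R1 + R2') = 17.6 × 1.293/72.49 = 0.3140 mV.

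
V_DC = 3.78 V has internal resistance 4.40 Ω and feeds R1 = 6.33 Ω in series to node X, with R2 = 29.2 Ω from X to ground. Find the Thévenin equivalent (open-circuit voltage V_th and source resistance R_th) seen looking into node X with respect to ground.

R1' = 4.40 + 6.33 = 10.73 Ω (source resistance + R1).
V_th is the unloaded tap voltage: V_DC · R2/(R1'+R2) = 3.78 × 0.7313 = 2.764 V.
Zeroing V_DC shorts the top of R1' to ground, so R_th = R1' ‖ R2 = 7.847 Ω.

V_th ≈ 2.76 V, R_th ≈ 7.85 Ω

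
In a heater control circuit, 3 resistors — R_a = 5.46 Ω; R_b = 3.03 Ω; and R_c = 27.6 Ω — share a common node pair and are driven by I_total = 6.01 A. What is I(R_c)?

Total conductance ΣG = 1/5.46 + 1/3.03 + 1/27.6 = 0.5494 (units of 1/Ω).
By the current-divider rule, I = I_total · G_k/ΣG = 6.01 × 0.06595 = 0.3963 A.

I ≈ 0.396 A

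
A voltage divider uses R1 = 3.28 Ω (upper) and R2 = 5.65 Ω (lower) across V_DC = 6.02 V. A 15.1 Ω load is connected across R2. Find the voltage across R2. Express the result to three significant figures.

The load sits in parallel with R2, giving an effective lower resistance R2' = R2·R_L/(R2+R_L) = 4.112 Ω.
Now apply the divider: V_out = 6.02 × 0.5563 = 3.349 V.

V_out ≈ 3.35 V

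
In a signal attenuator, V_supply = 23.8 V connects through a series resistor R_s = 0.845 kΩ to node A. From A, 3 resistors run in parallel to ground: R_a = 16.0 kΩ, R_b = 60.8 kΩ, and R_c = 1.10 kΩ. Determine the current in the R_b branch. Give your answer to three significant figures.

I ≈ 0.213 mA

Parallel bank: R_p = 1/(1/16.0 + 1/60.8 + 1/1.10) = 1.012 kΩ.
V_A = 23.8 × 1.012/1.857 = 12.97 V.
I(R_b) = V_A / R_b = 12.97/60.8 = 0.2133 mA.
(Check via current divider: I_total = 12.82 mA; share G_k/ΣG = 0.01665 → same result.)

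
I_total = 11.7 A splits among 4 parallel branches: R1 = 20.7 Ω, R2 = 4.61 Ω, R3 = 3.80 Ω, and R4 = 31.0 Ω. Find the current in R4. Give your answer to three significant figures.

ΣG = 1/20.7 + 1/4.61 + 1/3.80 + 1/31.0 = 0.5606.
By the current-divider rule, I = I_total · G_k/ΣG = 11.7 × 0.05754 = 0.6732 A.

I ≈ 0.673 A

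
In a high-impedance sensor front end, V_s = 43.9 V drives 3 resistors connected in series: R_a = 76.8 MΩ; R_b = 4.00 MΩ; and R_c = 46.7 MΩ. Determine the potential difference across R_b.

V ≈ 1.38 V

Total series resistance ΣR = 76.8 + 4.00 + 46.7 = 127.5 MΩ.
V = V_s · R/ΣR = 43.9 × 0.03137 = 1.377 V.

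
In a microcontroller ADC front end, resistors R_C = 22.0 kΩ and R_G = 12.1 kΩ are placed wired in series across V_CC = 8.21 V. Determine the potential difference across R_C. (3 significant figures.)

ΣR = 22.0 + 12.1 = 34.10 kΩ.
Voltage divider: V = V_CC · (22.00 / 34.10) = 8.21 × 0.6452 = 5.297 V.

V ≈ 5.30 V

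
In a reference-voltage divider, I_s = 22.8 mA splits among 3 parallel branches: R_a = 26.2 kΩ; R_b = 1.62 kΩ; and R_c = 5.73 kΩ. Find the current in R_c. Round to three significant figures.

Total conductance ΣG = 1/26.2 + 1/1.62 + 1/5.73 = 0.8300 (units of 1/kΩ).
Current divider: I(R_c) = I_s · G_k/ΣG = 22.8 × (0.1745/0.8300) = 22.8 × 0.2103 = 4.794 mA.

I ≈ 4.79 mA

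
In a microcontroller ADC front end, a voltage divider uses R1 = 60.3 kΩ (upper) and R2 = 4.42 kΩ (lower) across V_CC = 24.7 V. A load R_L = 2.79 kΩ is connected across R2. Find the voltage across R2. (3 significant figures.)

V_out ≈ 0.681 V

The load sits in parallel with R2, giving an effective lower resistance R2' = R2·R_L/(R2+R_L) = 1.710 kΩ.
Voltage divider with the loaded lower leg: V_out = 24.7 × 1.710/(60.3 + 1.710) = 24.7 × 0.02758 = 0.6813 V.
(Unloaded it would be 1.69 V; the load pulls it down.)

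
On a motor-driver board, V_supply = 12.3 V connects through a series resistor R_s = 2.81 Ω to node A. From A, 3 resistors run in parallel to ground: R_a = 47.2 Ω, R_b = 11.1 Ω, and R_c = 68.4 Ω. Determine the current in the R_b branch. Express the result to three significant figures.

I ≈ 0.819 A

Combine the parallel branches: R_p = (1/47.2 + 1/11.1 + 1/68.4)⁻¹ = 7.943 Ω.
V_A by voltage divider: V_A = 12.3 × 7.943/(2.81 + 7.943) = 9.086 V.
Branch current I = V_A/R_b = 9.086/11.1 = 0.8185 A.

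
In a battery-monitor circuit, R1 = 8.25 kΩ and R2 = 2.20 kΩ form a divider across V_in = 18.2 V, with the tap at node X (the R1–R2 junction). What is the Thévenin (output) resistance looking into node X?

Zeroing V_in shorts the top of R1 to ground, so R_th = R1 ‖ R2 = 1.737 kΩ.

R_th ≈ 1.74 kΩ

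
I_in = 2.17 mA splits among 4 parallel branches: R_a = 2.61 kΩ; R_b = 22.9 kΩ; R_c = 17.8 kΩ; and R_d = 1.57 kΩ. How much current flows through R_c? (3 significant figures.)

I ≈ 0.109 mA

Total conductance ΣG = 1/2.61 + 1/22.9 + 1/17.8 + 1/1.57 = 1.120 (units of 1/kΩ).
By the current-divider rule, I = I_in · G_k/ΣG = 2.17 × 0.05016 = 0.1089 mA.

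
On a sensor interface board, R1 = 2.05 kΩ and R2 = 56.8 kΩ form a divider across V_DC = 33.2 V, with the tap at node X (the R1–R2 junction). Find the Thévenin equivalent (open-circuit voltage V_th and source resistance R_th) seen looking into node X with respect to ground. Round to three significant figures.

Open-circuit (no load on X): V_th = V_DC · R2/(R1 + R2) = 33.2 × 56.8/(2.050 + 56.8) = 32.04 V.
Looking into X with the source shorted: R_th = R1·R2/(R1+R2) = 2.050 × 56.8/58.85 = 1.979 kΩ.

V_th ≈ 32.0 V, R_th ≈ 1.98 kΩ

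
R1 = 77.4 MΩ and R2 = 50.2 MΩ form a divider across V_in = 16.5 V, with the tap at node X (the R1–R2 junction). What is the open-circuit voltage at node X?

V_th ≈ 6.49 V

With X open, the divider is unloaded: V_th = 16.5 × 50.2/127.6 = 6.491 V.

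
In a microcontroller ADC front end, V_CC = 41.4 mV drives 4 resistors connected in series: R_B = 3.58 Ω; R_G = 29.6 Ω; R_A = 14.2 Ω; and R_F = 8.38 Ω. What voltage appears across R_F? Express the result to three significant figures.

V ≈ 6.22 mV

Total series resistance ΣR = 3.58 + 29.6 + 14.2 + 8.38 = 55.76 Ω.
Voltage divider: V = V_CC · (8.380 / 55.76) = 41.4 × 0.1503 = 6.222 mV.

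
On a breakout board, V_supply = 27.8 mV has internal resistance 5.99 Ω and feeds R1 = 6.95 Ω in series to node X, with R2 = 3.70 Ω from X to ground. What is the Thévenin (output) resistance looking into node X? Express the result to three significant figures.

R_th ≈ 2.88 Ω

R1' = 5.99 + 6.95 = 12.94 Ω (source resistance + R1).
Zeroing V_supply shorts the top of R1' to ground, so R_th = R1' ‖ R2 = 2.877 Ω.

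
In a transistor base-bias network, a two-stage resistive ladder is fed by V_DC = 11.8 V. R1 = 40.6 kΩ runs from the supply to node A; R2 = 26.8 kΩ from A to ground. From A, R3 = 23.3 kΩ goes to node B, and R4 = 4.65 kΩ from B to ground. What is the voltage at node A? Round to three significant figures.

V_A ≈ 2.97 V

Looking into the second stage from A: R3 + R4 = 27.95 kΩ appears in parallel with R2.
R2 ‖ (R3+R4) = 13.68 kΩ.
V_A = 11.8 × 13.68/(40.6 + 13.68) = 2.974 V.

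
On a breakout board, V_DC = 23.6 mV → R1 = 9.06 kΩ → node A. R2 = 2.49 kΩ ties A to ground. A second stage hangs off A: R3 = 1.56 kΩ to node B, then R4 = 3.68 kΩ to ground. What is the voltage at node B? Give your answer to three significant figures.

Node A sees R2 in parallel with the series input of stage 2, R3 + R4 = 5.240 kΩ.
Effective lower resistance at A: R2 ‖ 5.240 = 1.688 kΩ.
First divider: V_A = V_DC · 1.688/(9.06 + 1.688) = 3.706 mV.
Stage 2 is unloaded, so V_B = V_A · R4/(R3+R4) = 3.706 × 3.68/5.240 = 2.603 mV.

V_B ≈ 2.60 mV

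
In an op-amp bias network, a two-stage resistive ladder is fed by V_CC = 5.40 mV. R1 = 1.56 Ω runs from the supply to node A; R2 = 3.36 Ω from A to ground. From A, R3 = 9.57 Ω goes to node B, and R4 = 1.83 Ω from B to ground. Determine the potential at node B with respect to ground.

V_B ≈ 0.541 mV

Node A sees R2 in parallel with the series input of stage 2, R3 + R4 = 11.40 Ω.
R2 ‖ (R3+R4) = 2.595 Ω.
So V_A = 5.40 × 0.6246 = 3.373 mV.
Then the unloaded second divider: V_B = V_A × R4/(R3+R4) = 3.373 × 0.1605 = 0.5414 mV.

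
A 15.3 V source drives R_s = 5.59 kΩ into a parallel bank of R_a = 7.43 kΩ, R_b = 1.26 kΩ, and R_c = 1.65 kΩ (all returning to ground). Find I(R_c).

I ≈ 0.968 mA

Combine the parallel branches: R_p = (1/7.43 + 1/1.26 + 1/1.65)⁻¹ = 0.6518 kΩ.
V_A by voltage divider: V_A = 15.3 × 0.6518/(5.59 + 0.6518) = 1.598 V.
Branch current I = V_A/R_c = 1.598/1.65 = 0.9683 mA.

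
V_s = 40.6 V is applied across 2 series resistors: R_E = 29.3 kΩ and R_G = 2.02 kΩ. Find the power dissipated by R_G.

P ≈ 3.39 mW

ΣR = 31.32 kΩ → I = 40.6/31.32 = 1.296 mA.
P = I²R = 1.680 × 2.02 = 3.394 mW.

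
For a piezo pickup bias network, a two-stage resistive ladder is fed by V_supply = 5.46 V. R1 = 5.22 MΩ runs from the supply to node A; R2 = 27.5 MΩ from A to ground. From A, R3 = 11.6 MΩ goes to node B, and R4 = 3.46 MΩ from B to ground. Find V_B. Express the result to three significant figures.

Node A sees R2 in parallel with the series input of stage 2, R3 + R4 = 15.06 MΩ.
Effective lower resistance at A: R2 ‖ 15.06 = 9.731 MΩ.
V_A = 5.46 × 9.731/(5.22 + 9.731) = 3.554 V.
V_B = V_A × 0.2297 = 0.8165 V.

V_B ≈ 0.816 V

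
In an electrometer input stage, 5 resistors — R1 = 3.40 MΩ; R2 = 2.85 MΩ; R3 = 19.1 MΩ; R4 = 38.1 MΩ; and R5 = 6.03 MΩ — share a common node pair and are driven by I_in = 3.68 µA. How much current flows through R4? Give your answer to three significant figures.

I ≈ 0.109 µA

ΣG = 1/3.40 + 1/2.85 + 1/19.1 + 1/38.1 + 1/6.03 = 0.8894.
By the current-divider rule, I = I_in · G_k/ΣG = 3.68 × 0.02951 = 0.1086 µA.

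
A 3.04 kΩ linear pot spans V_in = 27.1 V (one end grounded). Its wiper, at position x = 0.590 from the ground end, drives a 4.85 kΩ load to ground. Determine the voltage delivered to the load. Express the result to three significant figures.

Lower segment x·R_p = 1.794 kΩ; upper segment (1−x)·R_p = 1.246 kΩ.
(x·R_p) ‖ R_L = 1.309 kΩ.
Then V_out = V_in · 1.309/(1.246 + 1.309) = 13.88 V.

V_out ≈ 13.9 V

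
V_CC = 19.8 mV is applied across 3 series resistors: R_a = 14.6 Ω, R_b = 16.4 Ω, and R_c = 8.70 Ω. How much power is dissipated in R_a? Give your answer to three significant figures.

P ≈ 3.63 µW

The common current is I = 19.8/39.70 = 0.4987 mA.
P(R_a) = I²·R_a = (0.4987)² × 14.6 = 3.632 µW.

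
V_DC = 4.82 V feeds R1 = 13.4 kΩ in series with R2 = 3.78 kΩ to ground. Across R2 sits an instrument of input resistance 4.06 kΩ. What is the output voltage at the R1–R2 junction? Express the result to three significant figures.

V_out ≈ 0.614 V

R2 ‖ R_L = (3.78 × 4.06)/(3.78 + 4.06) = 1.958 kΩ.
Then V_out = V_DC · R2'/(R1 + R2') = 4.82 × 1.958/15.36 = 0.6144 V.
(Unloaded it would be 1.06 V; the load pulls it down.)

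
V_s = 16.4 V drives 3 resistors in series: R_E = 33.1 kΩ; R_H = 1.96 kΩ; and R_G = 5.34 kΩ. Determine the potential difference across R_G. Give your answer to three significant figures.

Series total: ΣR = 33.1 + 1.96 + 5.34 = 40.40 kΩ.
By the voltage-divider rule, V = 16.4 × 5.340/40.40 = 2.168 V.

V ≈ 2.17 V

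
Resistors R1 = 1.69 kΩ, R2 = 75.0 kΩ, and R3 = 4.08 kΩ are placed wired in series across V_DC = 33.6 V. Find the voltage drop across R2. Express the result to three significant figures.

V ≈ 31.2 V

Total series resistance ΣR = 1.69 + 75.0 + 4.08 = 80.77 kΩ.
By the voltage-divider rule, V = 33.6 × 75.00/80.77 = 31.20 V.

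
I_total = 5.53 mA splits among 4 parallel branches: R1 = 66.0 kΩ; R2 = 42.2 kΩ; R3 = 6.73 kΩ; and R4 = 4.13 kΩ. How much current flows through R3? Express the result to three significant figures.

Conductances: ΣG = 1/66.0 + 1/42.2 + 1/6.73 + 1/4.13 = 0.4296 (1/kΩ).
R3 takes the fraction G_k/ΣG = 0.1486/0.4296 = 0.3459, so I = 5.53 × 0.3459 = 1.913 mA.

I ≈ 1.91 mA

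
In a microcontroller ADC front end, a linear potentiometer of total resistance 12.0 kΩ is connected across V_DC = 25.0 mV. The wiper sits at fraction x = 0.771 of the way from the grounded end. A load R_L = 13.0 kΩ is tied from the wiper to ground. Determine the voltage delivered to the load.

Lower segment x·R_p = 9.252 kΩ; upper segment (1−x)·R_p = 2.748 kΩ.
Lower segment in parallel with the load: 9.252 ‖ 13.0 = 5.405 kΩ.
Loaded-divider output: V_out = 25.0 × 0.6630 = 16.57 mV.

V_out ≈ 16.6 mV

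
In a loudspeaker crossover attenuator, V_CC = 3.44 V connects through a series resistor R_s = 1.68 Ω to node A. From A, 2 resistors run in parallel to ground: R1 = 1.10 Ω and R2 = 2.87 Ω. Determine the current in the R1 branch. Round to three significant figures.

Combine the parallel branches: R_p = (1/1.10 + 1/2.87)⁻¹ = 0.7952 Ω.
Node voltage V_A = V_CC · R_p/(R_s + R_p) = 3.44 × 0.3213 = 1.105 V.
Branch current I = V_A/R1 = 1.105/1.10 = 1.005 A.

I ≈ 1.00 A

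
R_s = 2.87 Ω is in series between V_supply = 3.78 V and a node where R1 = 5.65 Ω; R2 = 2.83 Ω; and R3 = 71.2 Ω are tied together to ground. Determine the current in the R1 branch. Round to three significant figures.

I ≈ 0.261 A

Combine the parallel branches: R_p = (1/5.65 + 1/2.83 + 1/71.2)⁻¹ = 1.837 Ω.
Node voltage V_A = V_supply · R_p/(R_s + R_p) = 3.78 × 0.3903 = 1.475 V.
Branch current I = V_A/R1 = 1.475/5.65 = 0.2611 A.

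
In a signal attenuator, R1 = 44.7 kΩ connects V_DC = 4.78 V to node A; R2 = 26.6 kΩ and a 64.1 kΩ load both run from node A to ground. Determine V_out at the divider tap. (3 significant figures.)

V_out ≈ 1.42 V

First combine the lower leg with the load: R2 ‖ R_L = 18.80 kΩ.
Then V_out = V_DC · R2'/(R1 + R2') = 4.78 × 18.80/63.50 = 1.415 V.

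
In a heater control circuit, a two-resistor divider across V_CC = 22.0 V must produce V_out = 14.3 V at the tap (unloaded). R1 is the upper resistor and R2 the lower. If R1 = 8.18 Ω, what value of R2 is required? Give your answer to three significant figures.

R2 ≈ 15.2 Ω

V_out/V_CC = R2/(R1+R2) = 0.6500.
Rearranging, R2 = R1·k/(1−k) = 8.18 × 1.857 = 15.19 Ω.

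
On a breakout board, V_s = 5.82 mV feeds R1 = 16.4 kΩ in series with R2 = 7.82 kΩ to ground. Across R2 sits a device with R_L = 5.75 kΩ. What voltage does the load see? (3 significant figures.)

V_out ≈ 0.978 mV

R2 ‖ R_L = (7.82 × 5.75)/(7.82 + 5.75) = 3.314 kΩ.
Then V_out = V_s · R2'/(R1 + R2') = 5.82 × 3.314/19.71 = 0.9783 mV.
(Unloaded it would be 1.88 mV; the load pulls it down.)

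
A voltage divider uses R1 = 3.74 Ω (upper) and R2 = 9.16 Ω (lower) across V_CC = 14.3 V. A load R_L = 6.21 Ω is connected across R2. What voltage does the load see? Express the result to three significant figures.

R2 ‖ R_L = (9.16 × 6.21)/(9.16 + 6.21) = 3.701 Ω.
Then V_out = V_CC · R2'/(R1 + R2') = 14.3 × 3.701/7.441 = 7.112 V.
(Unloaded it would be 10.2 V; the load pulls it down.)

V_out ≈ 7.11 V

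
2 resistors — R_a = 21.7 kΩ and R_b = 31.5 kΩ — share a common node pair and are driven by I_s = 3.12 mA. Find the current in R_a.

I ≈ 1.85 mA

For two parallel branches, I_k = I_s · (other R)/(sum of R).
So I = 3.12 × 31.5/53.20 = 1.847 mA.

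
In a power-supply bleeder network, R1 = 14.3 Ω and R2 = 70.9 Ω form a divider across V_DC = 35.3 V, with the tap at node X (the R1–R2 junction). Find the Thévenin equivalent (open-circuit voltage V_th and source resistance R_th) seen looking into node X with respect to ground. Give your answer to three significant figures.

V_th ≈ 29.4 V, R_th ≈ 11.9 Ω

With X open, the divider is unloaded: V_th = 35.3 × 70.9/85.20 = 29.38 V.
Zeroing V_DC shorts the top of R1 to ground, so R_th = R1 ‖ R2 = 11.90 Ω.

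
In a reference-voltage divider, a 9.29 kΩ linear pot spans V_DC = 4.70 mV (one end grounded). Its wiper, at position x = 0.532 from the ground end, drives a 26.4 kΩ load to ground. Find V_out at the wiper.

Split the track: R_lower = x·R_p = 4.942 kΩ, R_upper = (1−x)·R_p = 4.348 kΩ.
R_L loads the lower segment: effective lower R = 4.163 kΩ.
V_out = 4.70 × 4.163/(4.348 + 4.163) = 2.299 mV.

V_out ≈ 2.30 mV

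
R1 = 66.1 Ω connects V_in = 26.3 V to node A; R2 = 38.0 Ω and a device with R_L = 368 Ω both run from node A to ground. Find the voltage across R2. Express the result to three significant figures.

R2 ‖ R_L = (38.0 × 368)/(38.0 + 368) = 34.44 Ω.
Now apply the divider: V_out = 26.3 × 0.3426 = 9.010 V.
(Unloaded it would be 9.60 V; the load pulls it down.)

V_out ≈ 9.01 V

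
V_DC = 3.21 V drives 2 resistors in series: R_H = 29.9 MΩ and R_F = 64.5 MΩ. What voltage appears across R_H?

Total series resistance ΣR = 29.9 + 64.5 = 94.40 MΩ.
Voltage divider: V = V_DC · (29.90 / 94.40) = 3.21 × 0.3167 = 1.017 V.

V ≈ 1.02 V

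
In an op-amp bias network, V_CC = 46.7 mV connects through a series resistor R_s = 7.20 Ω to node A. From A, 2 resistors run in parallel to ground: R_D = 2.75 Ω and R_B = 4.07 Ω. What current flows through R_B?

I ≈ 2.13 mA

Equivalent of the parallel group: R_p = 1.641 Ω.
V_A = 46.7 × 1.641/8.841 = 8.669 mV.
Branch current I = V_A/R_B = 8.669/4.07 = 2.130 mA.
(Equivalently: I_total = 5.282 mA, then current-divider fraction G_k/ΣG = 0.4032.)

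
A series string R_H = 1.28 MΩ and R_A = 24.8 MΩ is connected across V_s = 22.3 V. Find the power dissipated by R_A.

P ≈ 18.1 µW

The common current is I = 22.3/26.08 = 0.8551 µA.
V(R_A) = I·R = 21.21 V; P = V·I = 21.21 × 0.8551 = 18.13 µW.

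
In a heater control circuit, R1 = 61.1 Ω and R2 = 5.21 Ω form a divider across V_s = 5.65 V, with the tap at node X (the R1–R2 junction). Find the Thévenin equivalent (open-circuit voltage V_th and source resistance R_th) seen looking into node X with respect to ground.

V_th ≈ 0.444 V, R_th ≈ 4.80 Ω

V_th is the unloaded tap voltage: V_s · R2/(R1+R2) = 5.65 × 0.07857 = 0.4439 V.
Zeroing V_s shorts the top of R1 to ground, so R_th = R1 ‖ R2 = 4.801 Ω.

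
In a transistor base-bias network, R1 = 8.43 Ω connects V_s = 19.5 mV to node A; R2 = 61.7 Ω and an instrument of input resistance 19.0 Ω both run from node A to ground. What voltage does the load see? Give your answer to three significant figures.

First combine the lower leg with the load: R2 ‖ R_L = 14.53 Ω.
Now apply the divider: V_out = 19.5 × 0.6328 = 12.34 mV.
(Unloaded it would be 17.2 mV; the load pulls it down.)

V_out ≈ 12.3 mV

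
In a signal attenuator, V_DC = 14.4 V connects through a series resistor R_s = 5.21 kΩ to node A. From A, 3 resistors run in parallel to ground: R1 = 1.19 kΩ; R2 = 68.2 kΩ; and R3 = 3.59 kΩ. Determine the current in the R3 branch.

Equivalent of the parallel group: R_p = 0.8822 kΩ.
V_A by voltage divider: V_A = 14.4 × 0.8822/(5.21 + 0.8822) = 2.085 V.
Branch current I = V_A/R3 = 2.085/3.59 = 0.5808 mA.

I ≈ 0.581 mA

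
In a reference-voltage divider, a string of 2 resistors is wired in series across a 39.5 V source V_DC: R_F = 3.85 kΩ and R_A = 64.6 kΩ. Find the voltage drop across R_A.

ΣR = 3.85 + 64.6 = 68.45 kΩ.
By the voltage-divider rule, V = 39.5 × 64.60/68.45 = 37.28 V.

V ≈ 37.3 V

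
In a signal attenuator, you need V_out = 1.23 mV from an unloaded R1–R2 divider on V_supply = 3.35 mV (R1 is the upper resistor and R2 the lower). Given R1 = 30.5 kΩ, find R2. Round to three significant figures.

V_out/V_supply = R2/(R1+R2) = 0.3672.
R2 = R1 · 0.3672/(1 − 0.3672) = 17.70 kΩ.

R2 ≈ 17.7 kΩ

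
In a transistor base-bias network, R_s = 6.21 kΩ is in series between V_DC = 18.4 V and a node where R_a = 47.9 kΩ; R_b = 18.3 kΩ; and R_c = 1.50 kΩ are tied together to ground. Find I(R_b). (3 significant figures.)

I ≈ 0.179 mA

Equivalent of the parallel group: R_p = 1.347 kΩ.
V_A = 18.4 × 1.347/7.557 = 3.280 V.
Branch current I = V_A/R_b = 3.280/18.3 = 0.1793 mA.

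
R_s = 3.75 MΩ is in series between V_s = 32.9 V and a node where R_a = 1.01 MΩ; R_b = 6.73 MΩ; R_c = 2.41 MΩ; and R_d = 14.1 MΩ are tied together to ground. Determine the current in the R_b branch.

I ≈ 0.689 µA

Combine the parallel branches: R_p = (1/1.01 + 1/6.73 + 1/2.41 + 1/14.1)⁻¹ = 0.6156 MΩ.
V_A = 32.9 × 0.6156/4.366 = 4.639 V.
I(R_b) = V_A / R_b = 4.639/6.73 = 0.6893 µA.
(Equivalently: I_total = 7.536 µA, then current-divider fraction G_k/ΣG = 0.09146.)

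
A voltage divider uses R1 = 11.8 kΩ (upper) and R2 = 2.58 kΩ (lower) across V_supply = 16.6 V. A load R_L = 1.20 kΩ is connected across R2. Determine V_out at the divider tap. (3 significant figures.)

V_out ≈ 1.08 V

R2 ‖ R_L = (2.58 × 1.20)/(2.58 + 1.20) = 0.8190 kΩ.
Then V_out = V_supply · R2'/(R1 + R2') = 16.6 × 0.8190/12.62 = 1.077 V.
(Unloaded it would be 2.98 V; the load pulls it down.)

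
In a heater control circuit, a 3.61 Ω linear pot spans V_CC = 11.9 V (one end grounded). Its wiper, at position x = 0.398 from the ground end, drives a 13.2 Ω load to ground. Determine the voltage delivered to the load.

V_out ≈ 4.44 V

The pot divides into 2.173 Ω above the wiper and 1.437 Ω below.
(x·R_p) ‖ R_L = 1.296 Ω.
V_out = 11.9 × 1.296/(2.173 + 1.296) = 4.445 V.
(Unloaded: V_out = x·V_CC = 4.74 V.)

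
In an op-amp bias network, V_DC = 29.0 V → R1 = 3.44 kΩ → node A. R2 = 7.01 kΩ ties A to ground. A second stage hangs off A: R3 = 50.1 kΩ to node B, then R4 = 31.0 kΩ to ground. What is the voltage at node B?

V_B ≈ 7.23 V

Node A sees R2 in parallel with the series input of stage 2, R3 + R4 = 81.10 kΩ.
R2 ‖ (R3+R4) = 6.452 kΩ.
V_A = 29.0 × 6.452/(3.44 + 6.452) = 18.92 V.
Then the unloaded second divider: V_B = V_A × R4/(R3+R4) = 18.92 × 0.3822 = 7.230 V.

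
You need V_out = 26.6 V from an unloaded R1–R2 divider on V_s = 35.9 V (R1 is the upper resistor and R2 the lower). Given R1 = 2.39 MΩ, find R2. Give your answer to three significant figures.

R2 ≈ 6.84 MΩ

Required fraction k = V_out/V_s = 0.7409.
So R2 = R1 · V_out/(V_s − V_out) = 2.39 × 26.6/(35.9 − 26.6) = 2.39 × 2.860 = 6.836 MΩ.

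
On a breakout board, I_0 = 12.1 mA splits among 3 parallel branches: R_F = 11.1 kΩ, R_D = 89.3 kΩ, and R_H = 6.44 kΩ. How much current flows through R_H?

Conductances: ΣG = 1/11.1 + 1/89.3 + 1/6.44 = 0.2566 (1/kΩ).
Current divider: I(R_H) = I_0 · G_k/ΣG = 12.1 × (0.1553/0.2566) = 12.1 × 0.6052 = 7.323 mA.

I ≈ 7.32 mA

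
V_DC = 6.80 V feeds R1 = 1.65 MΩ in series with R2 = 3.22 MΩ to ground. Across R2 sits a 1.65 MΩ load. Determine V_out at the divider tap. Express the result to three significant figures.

V_out ≈ 2.71 V

First combine the lower leg with the load: R2 ‖ R_L = 1.091 MΩ.
Now apply the divider: V_out = 6.80 × 0.3980 = 2.707 V.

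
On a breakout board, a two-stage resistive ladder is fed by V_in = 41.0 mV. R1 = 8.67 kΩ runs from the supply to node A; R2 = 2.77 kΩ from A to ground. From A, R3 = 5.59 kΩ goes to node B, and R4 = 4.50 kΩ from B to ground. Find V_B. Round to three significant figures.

Node A sees R2 in parallel with the series input of stage 2, R3 + R4 = 10.09 kΩ.
R2 ‖ (R3+R4) = 2.173 kΩ.
First divider: V_A = V_in · 2.173/(8.67 + 2.173) = 8.218 mV.
Then the unloaded second divider: V_B = V_A × R4/(R3+R4) = 8.218 × 0.4460 = 3.665 mV.

V_B ≈ 3.66 mV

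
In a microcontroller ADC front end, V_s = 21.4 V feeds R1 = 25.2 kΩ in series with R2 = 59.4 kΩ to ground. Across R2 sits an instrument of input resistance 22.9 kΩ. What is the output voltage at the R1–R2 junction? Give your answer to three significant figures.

V_out ≈ 8.48 V

R2 ‖ R_L = (59.4 × 22.9)/(59.4 + 22.9) = 16.53 kΩ.
Voltage divider with the loaded lower leg: V_out = 21.4 × 16.53/(25.2 + 16.53) = 21.4 × 0.3961 = 8.476 V.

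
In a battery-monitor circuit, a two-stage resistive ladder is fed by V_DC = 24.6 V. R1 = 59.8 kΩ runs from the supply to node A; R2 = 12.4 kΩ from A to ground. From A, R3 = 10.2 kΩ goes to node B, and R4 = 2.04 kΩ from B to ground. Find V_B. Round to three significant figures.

The second stage (R3 + R4 = 12.24 kΩ) loads node A in parallel with R2.
Effective lower resistance at A: R2 ‖ 12.24 = 6.160 kΩ.
So V_A = 24.6 × 0.09339 = 2.297 V.
V_B = V_A × 0.1667 = 0.3829 V.

V_B ≈ 0.383 V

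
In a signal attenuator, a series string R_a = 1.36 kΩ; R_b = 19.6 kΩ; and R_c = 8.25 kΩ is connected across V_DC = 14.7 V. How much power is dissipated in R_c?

P ≈ 2.09 mW

ΣR = 29.21 kΩ → I = 14.7/29.21 = 0.5033 mA.
V(R_c) = I·R = 4.152 V; P = V·I = 4.152 × 0.5033 = 2.089 mW.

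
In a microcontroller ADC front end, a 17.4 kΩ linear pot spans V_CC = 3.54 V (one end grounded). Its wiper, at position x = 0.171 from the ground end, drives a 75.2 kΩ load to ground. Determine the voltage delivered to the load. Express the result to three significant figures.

V_out ≈ 0.586 V

The pot divides into 14.42 kΩ above the wiper and 2.975 kΩ below.
(x·R_p) ‖ R_L = 2.862 kΩ.
V_out = 3.54 × 2.862/(14.42 + 2.862) = 0.5861 V.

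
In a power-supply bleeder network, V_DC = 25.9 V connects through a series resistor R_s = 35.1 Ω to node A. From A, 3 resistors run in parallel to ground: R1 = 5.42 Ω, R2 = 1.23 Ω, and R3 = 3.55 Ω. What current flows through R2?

I ≈ 0.459 A

Equivalent of the parallel group: R_p = 0.7817 Ω.
Node voltage V_A = V_DC · R_p/(R_s + R_p) = 25.9 × 0.02179 = 0.5643 V.
I(R2) = V_A / R2 = 0.5643/1.23 = 0.4588 A.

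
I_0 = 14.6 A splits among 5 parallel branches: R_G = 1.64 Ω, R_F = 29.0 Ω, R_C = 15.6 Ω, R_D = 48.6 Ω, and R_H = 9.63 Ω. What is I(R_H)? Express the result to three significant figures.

ΣG = 1/1.64 + 1/29.0 + 1/15.6 + 1/48.6 + 1/9.63 = 0.8328.
Current divider: I(R_H) = I_0 · G_k/ΣG = 14.6 × (0.1038/0.8328) = 14.6 × 0.1247 = 1.821 A.

I ≈ 1.82 A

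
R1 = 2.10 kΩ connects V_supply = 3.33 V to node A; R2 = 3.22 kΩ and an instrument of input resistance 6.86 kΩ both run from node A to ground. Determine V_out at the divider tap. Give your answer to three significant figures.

The load sits in parallel with R2, giving an effective lower resistance R2' = R2·R_L/(R2+R_L) = 2.191 kΩ.
Then V_out = V_supply · R2'/(R1 + R2') = 3.33 × 2.191/4.291 = 1.700 V.
(Unloaded it would be 2.02 V; the load pulls it down.)

V_out ≈ 1.70 V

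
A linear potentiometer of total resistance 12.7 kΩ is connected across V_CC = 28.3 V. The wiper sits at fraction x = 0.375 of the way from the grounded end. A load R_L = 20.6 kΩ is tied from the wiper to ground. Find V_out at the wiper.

Lower segment x·R_p = 4.762 kΩ; upper segment (1−x)·R_p = 7.938 kΩ.
(x·R_p) ‖ R_L = 3.868 kΩ.
Then V_out = V_CC · 3.868/(7.938 + 3.868) = 9.273 V.

V_out ≈ 9.27 V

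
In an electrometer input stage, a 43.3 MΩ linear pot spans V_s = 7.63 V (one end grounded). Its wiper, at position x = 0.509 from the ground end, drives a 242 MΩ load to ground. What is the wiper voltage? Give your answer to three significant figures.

V_out ≈ 3.72 V

The pot divides into 21.26 MΩ above the wiper and 22.04 MΩ below.
Lower segment in parallel with the load: 22.04 ‖ 242 = 20.20 MΩ.
Then V_out = V_s · 20.20/(21.26 + 20.20) = 3.717 V.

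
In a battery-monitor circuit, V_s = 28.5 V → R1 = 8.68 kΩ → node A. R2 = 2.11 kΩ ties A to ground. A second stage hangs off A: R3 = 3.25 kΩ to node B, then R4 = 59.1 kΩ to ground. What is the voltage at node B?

Looking into the second stage from A: R3 + R4 = 62.35 kΩ appears in parallel with R2.
Effective lower resistance at A: R2 ‖ 62.35 = 2.041 kΩ.
First divider: V_A = V_s · 2.041/(8.68 + 2.041) = 5.426 V.
Stage 2 is unloaded, so V_B = V_A · R4/(R3+R4) = 5.426 × 59.1/62.35 = 5.143 V.

V_B ≈ 5.14 V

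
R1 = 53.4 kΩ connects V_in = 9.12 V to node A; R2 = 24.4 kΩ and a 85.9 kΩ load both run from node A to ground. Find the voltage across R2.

The load sits in parallel with R2, giving an effective lower resistance R2' = R2·R_L/(R2+R_L) = 19.00 kΩ.
Then V_out = V_in · R2'/(R1 + R2') = 9.12 × 19.00/72.40 = 2.394 V.
(Unloaded it would be 2.86 V; the load pulls it down.)

V_out ≈ 2.39 V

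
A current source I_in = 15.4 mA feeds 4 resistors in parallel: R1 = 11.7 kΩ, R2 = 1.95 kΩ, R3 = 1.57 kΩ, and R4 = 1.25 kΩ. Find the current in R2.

Conductances: ΣG = 1/11.7 + 1/1.95 + 1/1.57 + 1/1.25 = 2.035 (1/kΩ).
Current divider: I(R2) = I_in · G_k/ΣG = 15.4 × (0.5128/2.035) = 15.4 × 0.2520 = 3.880 mA.

I ≈ 3.88 mA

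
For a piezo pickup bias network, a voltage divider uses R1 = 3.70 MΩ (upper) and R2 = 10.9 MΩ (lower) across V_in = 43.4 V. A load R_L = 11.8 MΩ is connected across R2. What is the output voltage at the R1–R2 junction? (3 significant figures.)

The load sits in parallel with R2, giving an effective lower resistance R2' = R2·R_L/(R2+R_L) = 5.666 MΩ.
Now apply the divider: V_out = 43.4 × 0.6050 = 26.26 V.

V_out ≈ 26.3 V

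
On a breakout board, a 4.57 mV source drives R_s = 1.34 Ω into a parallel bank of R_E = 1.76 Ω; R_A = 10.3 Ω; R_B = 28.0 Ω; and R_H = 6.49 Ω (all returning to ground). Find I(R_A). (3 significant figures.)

I ≈ 0.207 mA

Combine the parallel branches: R_p = (1/1.76 + 1/10.3 + 1/28.0 + 1/6.49)⁻¹ = 1.169 Ω.
V_A by voltage divider: V_A = 4.57 × 1.169/(1.34 + 1.169) = 2.130 mV.
I(R_A) = V_A / R_A = 2.130/10.3 = 0.2068 mA.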